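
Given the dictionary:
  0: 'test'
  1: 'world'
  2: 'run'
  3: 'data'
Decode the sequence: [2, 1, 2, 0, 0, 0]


Look up each index in the dictionary:
  2 -> 'run'
  1 -> 'world'
  2 -> 'run'
  0 -> 'test'
  0 -> 'test'
  0 -> 'test'

Decoded: "run world run test test test"


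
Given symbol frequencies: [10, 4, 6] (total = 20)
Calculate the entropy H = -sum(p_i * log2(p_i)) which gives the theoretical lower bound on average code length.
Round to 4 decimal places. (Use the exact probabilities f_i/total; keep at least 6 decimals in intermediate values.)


Per-symbol terms -p_i * log2(p_i) with p_i = f_i/20:
  p = 10/20 = 0.500000: log2(p) = -1.000000, -p*log2(p) = 0.500000
  p = 4/20 = 0.200000: log2(p) = -2.321928, -p*log2(p) = 0.464386
  p = 6/20 = 0.300000: log2(p) = -1.736966, -p*log2(p) = 0.521090
H = 0.500000 + 0.464386 + 0.521090 = 1.485476

H = 1.4855 bits/symbol


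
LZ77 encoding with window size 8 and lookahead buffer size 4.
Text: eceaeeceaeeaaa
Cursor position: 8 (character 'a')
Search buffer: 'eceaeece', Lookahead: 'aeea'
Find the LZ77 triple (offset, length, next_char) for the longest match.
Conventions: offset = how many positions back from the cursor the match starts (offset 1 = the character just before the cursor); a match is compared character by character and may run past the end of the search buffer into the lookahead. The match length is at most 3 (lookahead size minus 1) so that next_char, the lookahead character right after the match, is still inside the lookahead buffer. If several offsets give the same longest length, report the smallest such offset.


Try each offset into the search buffer:
  offset=1 (pos 7, char 'e'): match length 0
  offset=2 (pos 6, char 'c'): match length 0
  offset=3 (pos 5, char 'e'): match length 0
  offset=4 (pos 4, char 'e'): match length 0
  offset=5 (pos 3, char 'a'): match length 3
  offset=6 (pos 2, char 'e'): match length 0
  offset=7 (pos 1, char 'c'): match length 0
  offset=8 (pos 0, char 'e'): match length 0
Longest match has length 3 at offset 5.
next_char = character at position 8 + 3 = 11 -> 'a'

Best match: offset=5, length=3 (matching 'aee' starting at position 3)
LZ77 triple: (5, 3, 'a')


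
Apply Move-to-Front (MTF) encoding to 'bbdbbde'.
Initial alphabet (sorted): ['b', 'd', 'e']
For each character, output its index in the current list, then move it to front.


MTF encoding:
'b': index 0 in ['b', 'd', 'e'] -> ['b', 'd', 'e']
'b': index 0 in ['b', 'd', 'e'] -> ['b', 'd', 'e']
'd': index 1 in ['b', 'd', 'e'] -> ['d', 'b', 'e']
'b': index 1 in ['d', 'b', 'e'] -> ['b', 'd', 'e']
'b': index 0 in ['b', 'd', 'e'] -> ['b', 'd', 'e']
'd': index 1 in ['b', 'd', 'e'] -> ['d', 'b', 'e']
'e': index 2 in ['d', 'b', 'e'] -> ['e', 'd', 'b']


Output: [0, 0, 1, 1, 0, 1, 2]


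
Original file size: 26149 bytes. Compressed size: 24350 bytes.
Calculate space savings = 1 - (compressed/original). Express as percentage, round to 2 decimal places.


ratio = compressed/original = 24350/26149 = 0.931202
savings = 1 - ratio = 1 - 0.931202 = 0.068798
as a percentage: 0.068798 * 100 = 6.88%

Space savings = 1 - 24350/26149 = 6.88%


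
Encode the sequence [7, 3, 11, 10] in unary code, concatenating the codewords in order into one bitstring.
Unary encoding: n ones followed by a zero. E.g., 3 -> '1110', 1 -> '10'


Encode each number as n ones followed by a terminating 0:
  7 -> 11111110 (8 bits)
  3 -> 1110 (4 bits)
  11 -> 111111111110 (12 bits)
  10 -> 11111111110 (11 bits)
Total length = 8 + 4 + 12 + 11 = 35 bits.

Unary([7, 3, 11, 10]) = 11111110111011111111111011111111110 (35 bits)


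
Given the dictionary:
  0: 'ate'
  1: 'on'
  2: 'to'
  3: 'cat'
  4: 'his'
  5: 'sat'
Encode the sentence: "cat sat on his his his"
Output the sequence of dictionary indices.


Look up each word in the dictionary:
  'cat' -> 3
  'sat' -> 5
  'on' -> 1
  'his' -> 4
  'his' -> 4
  'his' -> 4

Encoded: [3, 5, 1, 4, 4, 4]


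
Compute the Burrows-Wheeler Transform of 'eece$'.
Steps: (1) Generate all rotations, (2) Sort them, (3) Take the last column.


Rotations (sorted):
  0: $eece -> last char: e
  1: ce$ee -> last char: e
  2: e$eec -> last char: c
  3: ece$e -> last char: e
  4: eece$ -> last char: $


BWT = eece$


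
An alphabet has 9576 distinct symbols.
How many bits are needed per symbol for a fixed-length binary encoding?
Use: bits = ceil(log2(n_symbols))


log2(9576) = 13.2252
Bracket: 2^13 = 8192 < 9576 <= 2^14 = 16384
So ceil(log2(9576)) = 14

bits = ceil(log2(9576)) = ceil(13.2252) = 14 bits


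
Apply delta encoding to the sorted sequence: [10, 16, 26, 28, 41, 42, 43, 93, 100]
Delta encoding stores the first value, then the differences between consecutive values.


First value: 10
Deltas:
  16 - 10 = 6
  26 - 16 = 10
  28 - 26 = 2
  41 - 28 = 13
  42 - 41 = 1
  43 - 42 = 1
  93 - 43 = 50
  100 - 93 = 7


Delta encoded: [10, 6, 10, 2, 13, 1, 1, 50, 7]


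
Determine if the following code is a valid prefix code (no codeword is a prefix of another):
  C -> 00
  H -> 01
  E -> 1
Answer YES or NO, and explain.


Checking each pair (does one codeword prefix another?):
  C='00' vs H='01': no prefix
  C='00' vs E='1': no prefix
  H='01' vs C='00': no prefix
  H='01' vs E='1': no prefix
  E='1' vs C='00': no prefix
  E='1' vs H='01': no prefix
No violation found over all pairs.

YES -- this is a valid prefix code. No codeword is a prefix of any other codeword.


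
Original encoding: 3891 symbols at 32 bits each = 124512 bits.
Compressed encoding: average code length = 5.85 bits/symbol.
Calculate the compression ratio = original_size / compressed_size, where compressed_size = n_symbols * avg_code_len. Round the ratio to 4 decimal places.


original_size = n_symbols * orig_bits = 3891 * 32 = 124512 bits
compressed_size = n_symbols * avg_code_len = 3891 * 5.85 = 22762.35 bits
ratio = original_size / compressed_size = 124512 / 22762.35 = 5.4701

Compression ratio = 5.4701


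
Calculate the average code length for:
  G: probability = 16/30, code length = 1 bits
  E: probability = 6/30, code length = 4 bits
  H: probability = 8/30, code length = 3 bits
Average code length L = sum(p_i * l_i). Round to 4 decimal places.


Weighted contributions p_i * l_i:
  G: (16/30) * 1 = 16/30
  E: (6/30) * 4 = 24/30
  H: (8/30) * 3 = 24/30
Sum = (16 + 24 + 24)/30 = 64/30

L = 64/30 = 2.1333 bits/symbol


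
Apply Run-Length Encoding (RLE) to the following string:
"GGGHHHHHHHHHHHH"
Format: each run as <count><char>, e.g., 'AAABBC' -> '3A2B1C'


Scanning runs left to right:
  i=0: run of 'G' x 3 -> '3G'
  i=3: run of 'H' x 12 -> '12H'

RLE = 3G12H


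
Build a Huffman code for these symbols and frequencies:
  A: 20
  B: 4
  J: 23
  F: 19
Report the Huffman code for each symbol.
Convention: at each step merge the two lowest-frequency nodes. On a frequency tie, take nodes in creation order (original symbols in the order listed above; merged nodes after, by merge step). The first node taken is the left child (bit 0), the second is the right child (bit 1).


Huffman tree construction:
Step 1: Merge B(4) + F(19) = 23
Step 2: Merge A(20) + J(23) = 43
Step 3: Merge (B+F)(23) + (A+J)(43) = 66
Read each symbol's code off the tree from the root (left child = 0, right child = 1).

Codes:
  A: 10 (length 2)
  B: 00 (length 2)
  J: 11 (length 2)
  F: 01 (length 2)
Average code length: 132/66 = 2.0000 bits/symbol


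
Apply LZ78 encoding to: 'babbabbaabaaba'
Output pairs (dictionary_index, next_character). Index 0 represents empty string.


LZ78 encoding steps:
Dictionary: {0: ''}
Step 1: w='' (idx 0), next='b' -> output (0, 'b'), add 'b' as idx 1
Step 2: w='' (idx 0), next='a' -> output (0, 'a'), add 'a' as idx 2
Step 3: w='b' (idx 1), next='b' -> output (1, 'b'), add 'bb' as idx 3
Step 4: w='a' (idx 2), next='b' -> output (2, 'b'), add 'ab' as idx 4
Step 5: w='b' (idx 1), next='a' -> output (1, 'a'), add 'ba' as idx 5
Step 6: w='ab' (idx 4), next='a' -> output (4, 'a'), add 'aba' as idx 6
Step 7: w='aba' (idx 6), end of input -> output (6, '')


Encoded: [(0, 'b'), (0, 'a'), (1, 'b'), (2, 'b'), (1, 'a'), (4, 'a'), (6, '')]


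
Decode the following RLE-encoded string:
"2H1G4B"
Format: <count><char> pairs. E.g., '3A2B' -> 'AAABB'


Expanding each <count><char> pair:
  2H -> 'HH'
  1G -> 'G'
  4B -> 'BBBB'

Decoded = HHGBBBB


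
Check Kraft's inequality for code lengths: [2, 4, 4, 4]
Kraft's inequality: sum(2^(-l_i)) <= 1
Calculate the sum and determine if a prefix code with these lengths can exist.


Sum = 2^(-2) + 2^(-4) + 2^(-4) + 2^(-4)
    = 0.25 + 0.0625 + 0.0625 + 0.0625
    = 7/16 = 0.4375
Since 0.4375 <= 1, Kraft's inequality IS satisfied.
A prefix code with these lengths CAN exist.

Kraft sum = 0.4375. Satisfied.


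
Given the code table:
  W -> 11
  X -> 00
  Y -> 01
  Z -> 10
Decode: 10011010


Decoding:
10 -> Z
01 -> Y
10 -> Z
10 -> Z


Result: ZYZZ


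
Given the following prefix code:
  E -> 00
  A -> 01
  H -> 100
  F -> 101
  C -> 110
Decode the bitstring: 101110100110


Decoding step by step:
Bits 101 -> F
Bits 110 -> C
Bits 100 -> H
Bits 110 -> C


Decoded message: FCHC


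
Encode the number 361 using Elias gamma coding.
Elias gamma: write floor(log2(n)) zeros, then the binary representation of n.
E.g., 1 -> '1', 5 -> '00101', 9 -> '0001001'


num_bits = floor(log2(361)) + 1 = 9
leading_zeros = num_bits - 1 = 8
binary(361) = 101101001

Elias gamma(361) = '00000000' + '101101001' = 00000000101101001 (17 bits)


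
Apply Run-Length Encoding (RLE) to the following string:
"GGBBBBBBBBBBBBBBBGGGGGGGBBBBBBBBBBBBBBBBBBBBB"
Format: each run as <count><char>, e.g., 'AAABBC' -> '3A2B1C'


Scanning runs left to right:
  i=0: run of 'G' x 2 -> '2G'
  i=2: run of 'B' x 15 -> '15B'
  i=17: run of 'G' x 7 -> '7G'
  i=24: run of 'B' x 21 -> '21B'

RLE = 2G15B7G21B


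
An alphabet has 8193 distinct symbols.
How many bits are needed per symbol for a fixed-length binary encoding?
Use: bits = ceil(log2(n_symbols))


log2(8193) = 13.0002
Bracket: 2^13 = 8192 < 8193 <= 2^14 = 16384
So ceil(log2(8193)) = 14

bits = ceil(log2(8193)) = ceil(13.0002) = 14 bits


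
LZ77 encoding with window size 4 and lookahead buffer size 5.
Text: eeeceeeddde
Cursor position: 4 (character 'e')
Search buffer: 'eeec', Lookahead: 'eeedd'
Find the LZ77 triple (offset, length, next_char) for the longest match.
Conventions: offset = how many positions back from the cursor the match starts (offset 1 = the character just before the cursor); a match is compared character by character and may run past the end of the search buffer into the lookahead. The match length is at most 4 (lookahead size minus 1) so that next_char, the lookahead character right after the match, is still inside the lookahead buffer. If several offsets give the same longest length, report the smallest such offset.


Try each offset into the search buffer:
  offset=1 (pos 3, char 'c'): match length 0
  offset=2 (pos 2, char 'e'): match length 1
  offset=3 (pos 1, char 'e'): match length 2
  offset=4 (pos 0, char 'e'): match length 3
Longest match has length 3 at offset 4.
next_char = character at position 4 + 3 = 7 -> 'd'

Best match: offset=4, length=3 (matching 'eee' starting at position 0)
LZ77 triple: (4, 3, 'd')


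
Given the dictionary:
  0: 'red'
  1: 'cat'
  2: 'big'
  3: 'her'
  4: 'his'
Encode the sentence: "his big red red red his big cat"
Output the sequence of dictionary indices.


Look up each word in the dictionary:
  'his' -> 4
  'big' -> 2
  'red' -> 0
  'red' -> 0
  'red' -> 0
  'his' -> 4
  'big' -> 2
  'cat' -> 1

Encoded: [4, 2, 0, 0, 0, 4, 2, 1]


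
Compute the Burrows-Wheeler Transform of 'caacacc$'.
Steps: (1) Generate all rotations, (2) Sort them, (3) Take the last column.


Rotations (sorted):
  0: $caacacc -> last char: c
  1: aacacc$c -> last char: c
  2: acacc$ca -> last char: a
  3: acc$caac -> last char: c
  4: c$caacac -> last char: c
  5: caacacc$ -> last char: $
  6: cacc$caa -> last char: a
  7: cc$caaca -> last char: a


BWT = ccacc$aa


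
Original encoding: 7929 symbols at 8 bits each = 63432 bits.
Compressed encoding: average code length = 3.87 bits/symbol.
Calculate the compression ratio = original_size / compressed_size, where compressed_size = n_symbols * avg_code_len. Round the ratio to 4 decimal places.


original_size = n_symbols * orig_bits = 7929 * 8 = 63432 bits
compressed_size = n_symbols * avg_code_len = 7929 * 3.87 = 30685.23 bits
ratio = original_size / compressed_size = 63432 / 30685.23 = 2.0672

Compression ratio = 2.0672


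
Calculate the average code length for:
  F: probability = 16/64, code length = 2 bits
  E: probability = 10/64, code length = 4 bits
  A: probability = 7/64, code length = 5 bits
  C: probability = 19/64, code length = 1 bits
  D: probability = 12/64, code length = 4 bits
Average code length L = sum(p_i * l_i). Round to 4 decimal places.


Weighted contributions p_i * l_i:
  F: (16/64) * 2 = 32/64
  E: (10/64) * 4 = 40/64
  A: (7/64) * 5 = 35/64
  C: (19/64) * 1 = 19/64
  D: (12/64) * 4 = 48/64
Sum = (32 + 40 + 35 + 19 + 48)/64 = 174/64

L = 174/64 = 2.7188 bits/symbol


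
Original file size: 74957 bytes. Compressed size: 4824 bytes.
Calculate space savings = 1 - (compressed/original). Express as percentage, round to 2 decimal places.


ratio = compressed/original = 4824/74957 = 0.064357
savings = 1 - ratio = 1 - 0.064357 = 0.935643
as a percentage: 0.935643 * 100 = 93.56%

Space savings = 1 - 4824/74957 = 93.56%


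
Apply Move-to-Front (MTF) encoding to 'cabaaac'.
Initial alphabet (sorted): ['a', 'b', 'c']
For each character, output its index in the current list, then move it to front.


MTF encoding:
'c': index 2 in ['a', 'b', 'c'] -> ['c', 'a', 'b']
'a': index 1 in ['c', 'a', 'b'] -> ['a', 'c', 'b']
'b': index 2 in ['a', 'c', 'b'] -> ['b', 'a', 'c']
'a': index 1 in ['b', 'a', 'c'] -> ['a', 'b', 'c']
'a': index 0 in ['a', 'b', 'c'] -> ['a', 'b', 'c']
'a': index 0 in ['a', 'b', 'c'] -> ['a', 'b', 'c']
'c': index 2 in ['a', 'b', 'c'] -> ['c', 'a', 'b']


Output: [2, 1, 2, 1, 0, 0, 2]


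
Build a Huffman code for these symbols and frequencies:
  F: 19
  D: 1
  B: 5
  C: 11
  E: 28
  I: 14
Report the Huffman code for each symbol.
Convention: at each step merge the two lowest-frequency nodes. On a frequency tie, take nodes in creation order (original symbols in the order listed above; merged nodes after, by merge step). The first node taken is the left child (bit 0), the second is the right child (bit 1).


Huffman tree construction:
Step 1: Merge D(1) + B(5) = 6
Step 2: Merge (D+B)(6) + C(11) = 17
Step 3: Merge I(14) + ((D+B)+C)(17) = 31
Step 4: Merge F(19) + E(28) = 47
Step 5: Merge (I+((D+B)+C))(31) + (F+E)(47) = 78
Read each symbol's code off the tree from the root (left child = 0, right child = 1).

Codes:
  F: 10 (length 2)
  D: 0100 (length 4)
  B: 0101 (length 4)
  C: 011 (length 3)
  E: 11 (length 2)
  I: 00 (length 2)
Average code length: 179/78 = 2.2949 bits/symbol


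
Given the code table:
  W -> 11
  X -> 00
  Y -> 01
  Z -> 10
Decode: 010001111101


Decoding:
01 -> Y
00 -> X
01 -> Y
11 -> W
11 -> W
01 -> Y


Result: YXYWWY


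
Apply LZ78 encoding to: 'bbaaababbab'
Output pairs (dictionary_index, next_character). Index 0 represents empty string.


LZ78 encoding steps:
Dictionary: {0: ''}
Step 1: w='' (idx 0), next='b' -> output (0, 'b'), add 'b' as idx 1
Step 2: w='b' (idx 1), next='a' -> output (1, 'a'), add 'ba' as idx 2
Step 3: w='' (idx 0), next='a' -> output (0, 'a'), add 'a' as idx 3
Step 4: w='a' (idx 3), next='b' -> output (3, 'b'), add 'ab' as idx 4
Step 5: w='ab' (idx 4), next='b' -> output (4, 'b'), add 'abb' as idx 5
Step 6: w='ab' (idx 4), end of input -> output (4, '')


Encoded: [(0, 'b'), (1, 'a'), (0, 'a'), (3, 'b'), (4, 'b'), (4, '')]


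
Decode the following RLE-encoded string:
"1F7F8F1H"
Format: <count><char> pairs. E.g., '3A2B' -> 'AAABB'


Expanding each <count><char> pair:
  1F -> 'F'
  7F -> 'FFFFFFF'
  8F -> 'FFFFFFFF'
  1H -> 'H'

Decoded = FFFFFFFFFFFFFFFFH


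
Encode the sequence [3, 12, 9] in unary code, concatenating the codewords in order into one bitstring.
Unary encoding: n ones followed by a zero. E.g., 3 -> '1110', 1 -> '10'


Encode each number as n ones followed by a terminating 0:
  3 -> 1110 (4 bits)
  12 -> 1111111111110 (13 bits)
  9 -> 1111111110 (10 bits)
Total length = 4 + 13 + 10 = 27 bits.

Unary([3, 12, 9]) = 111011111111111101111111110 (27 bits)


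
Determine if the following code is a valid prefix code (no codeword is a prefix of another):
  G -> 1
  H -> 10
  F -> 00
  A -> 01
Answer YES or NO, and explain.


Checking each pair (does one codeword prefix another?):
  G='1' vs H='10': prefix -- VIOLATION

NO -- this is NOT a valid prefix code. G (1) is a prefix of H (10).


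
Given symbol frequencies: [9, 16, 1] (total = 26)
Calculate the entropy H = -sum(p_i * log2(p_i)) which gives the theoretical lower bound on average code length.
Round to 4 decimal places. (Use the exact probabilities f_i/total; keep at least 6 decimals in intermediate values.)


Per-symbol terms -p_i * log2(p_i) with p_i = f_i/26:
  p = 9/26 = 0.346154: log2(p) = -1.530515, -p*log2(p) = 0.529794
  p = 16/26 = 0.615385: log2(p) = -0.700440, -p*log2(p) = 0.431040
  p = 1/26 = 0.038462: log2(p) = -4.700440, -p*log2(p) = 0.180786
H = 0.529794 + 0.431040 + 0.180786 = 1.141620

H = 1.1416 bits/symbol


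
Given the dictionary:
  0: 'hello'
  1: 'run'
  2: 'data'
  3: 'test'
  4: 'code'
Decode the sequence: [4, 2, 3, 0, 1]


Look up each index in the dictionary:
  4 -> 'code'
  2 -> 'data'
  3 -> 'test'
  0 -> 'hello'
  1 -> 'run'

Decoded: "code data test hello run"


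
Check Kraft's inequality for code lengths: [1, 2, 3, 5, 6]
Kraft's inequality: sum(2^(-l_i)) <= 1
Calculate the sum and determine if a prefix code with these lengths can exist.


Sum = 2^(-1) + 2^(-2) + 2^(-3) + 2^(-5) + 2^(-6)
    = 0.5 + 0.25 + 0.125 + 0.03125 + 0.015625
    = 59/64 = 0.921875
Since 0.921875 <= 1, Kraft's inequality IS satisfied.
A prefix code with these lengths CAN exist.

Kraft sum = 0.921875. Satisfied.


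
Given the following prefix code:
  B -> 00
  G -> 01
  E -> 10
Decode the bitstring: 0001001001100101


Decoding step by step:
Bits 00 -> B
Bits 01 -> G
Bits 00 -> B
Bits 10 -> E
Bits 01 -> G
Bits 10 -> E
Bits 01 -> G
Bits 01 -> G


Decoded message: BGBEGEGG


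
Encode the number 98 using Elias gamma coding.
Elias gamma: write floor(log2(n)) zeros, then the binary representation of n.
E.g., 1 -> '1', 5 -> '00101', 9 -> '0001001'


num_bits = floor(log2(98)) + 1 = 7
leading_zeros = num_bits - 1 = 6
binary(98) = 1100010

Elias gamma(98) = '000000' + '1100010' = 0000001100010 (13 bits)


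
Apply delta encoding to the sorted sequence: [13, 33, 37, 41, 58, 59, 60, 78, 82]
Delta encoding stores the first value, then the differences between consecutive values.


First value: 13
Deltas:
  33 - 13 = 20
  37 - 33 = 4
  41 - 37 = 4
  58 - 41 = 17
  59 - 58 = 1
  60 - 59 = 1
  78 - 60 = 18
  82 - 78 = 4


Delta encoded: [13, 20, 4, 4, 17, 1, 1, 18, 4]


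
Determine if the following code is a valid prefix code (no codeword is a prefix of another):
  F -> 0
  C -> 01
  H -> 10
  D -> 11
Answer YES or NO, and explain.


Checking each pair (does one codeword prefix another?):
  F='0' vs C='01': prefix -- VIOLATION

NO -- this is NOT a valid prefix code. F (0) is a prefix of C (01).


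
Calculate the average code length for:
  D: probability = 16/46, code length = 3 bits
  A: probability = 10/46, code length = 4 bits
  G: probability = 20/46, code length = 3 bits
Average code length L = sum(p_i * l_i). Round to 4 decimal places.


Weighted contributions p_i * l_i:
  D: (16/46) * 3 = 48/46
  A: (10/46) * 4 = 40/46
  G: (20/46) * 3 = 60/46
Sum = (48 + 40 + 60)/46 = 148/46

L = 148/46 = 3.2174 bits/symbol


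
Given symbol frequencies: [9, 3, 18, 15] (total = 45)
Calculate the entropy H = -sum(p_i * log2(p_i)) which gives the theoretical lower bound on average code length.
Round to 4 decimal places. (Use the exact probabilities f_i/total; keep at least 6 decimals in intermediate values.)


Per-symbol terms -p_i * log2(p_i) with p_i = f_i/45:
  p = 9/45 = 0.200000: log2(p) = -2.321928, -p*log2(p) = 0.464386
  p = 3/45 = 0.066667: log2(p) = -3.906891, -p*log2(p) = 0.260459
  p = 18/45 = 0.400000: log2(p) = -1.321928, -p*log2(p) = 0.528771
  p = 15/45 = 0.333333: log2(p) = -1.584963, -p*log2(p) = 0.528321
H = 0.464386 + 0.260459 + 0.528771 + 0.528321 = 1.781937

H = 1.7819 bits/symbol


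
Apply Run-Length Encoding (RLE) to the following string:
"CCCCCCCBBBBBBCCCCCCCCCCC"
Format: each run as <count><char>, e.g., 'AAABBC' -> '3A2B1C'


Scanning runs left to right:
  i=0: run of 'C' x 7 -> '7C'
  i=7: run of 'B' x 6 -> '6B'
  i=13: run of 'C' x 11 -> '11C'

RLE = 7C6B11C


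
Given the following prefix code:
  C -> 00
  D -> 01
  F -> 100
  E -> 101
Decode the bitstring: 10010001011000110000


Decoding step by step:
Bits 100 -> F
Bits 100 -> F
Bits 01 -> D
Bits 01 -> D
Bits 100 -> F
Bits 01 -> D
Bits 100 -> F
Bits 00 -> C


Decoded message: FFDDFDFC


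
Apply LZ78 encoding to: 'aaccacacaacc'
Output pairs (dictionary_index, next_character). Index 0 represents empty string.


LZ78 encoding steps:
Dictionary: {0: ''}
Step 1: w='' (idx 0), next='a' -> output (0, 'a'), add 'a' as idx 1
Step 2: w='a' (idx 1), next='c' -> output (1, 'c'), add 'ac' as idx 2
Step 3: w='' (idx 0), next='c' -> output (0, 'c'), add 'c' as idx 3
Step 4: w='ac' (idx 2), next='a' -> output (2, 'a'), add 'aca' as idx 4
Step 5: w='c' (idx 3), next='a' -> output (3, 'a'), add 'ca' as idx 5
Step 6: w='ac' (idx 2), next='c' -> output (2, 'c'), add 'acc' as idx 6


Encoded: [(0, 'a'), (1, 'c'), (0, 'c'), (2, 'a'), (3, 'a'), (2, 'c')]


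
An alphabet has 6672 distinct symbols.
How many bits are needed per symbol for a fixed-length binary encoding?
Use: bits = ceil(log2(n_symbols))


log2(6672) = 12.7039
Bracket: 2^12 = 4096 < 6672 <= 2^13 = 8192
So ceil(log2(6672)) = 13

bits = ceil(log2(6672)) = ceil(12.7039) = 13 bits


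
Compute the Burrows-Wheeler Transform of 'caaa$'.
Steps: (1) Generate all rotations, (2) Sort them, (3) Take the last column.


Rotations (sorted):
  0: $caaa -> last char: a
  1: a$caa -> last char: a
  2: aa$ca -> last char: a
  3: aaa$c -> last char: c
  4: caaa$ -> last char: $


BWT = aaac$


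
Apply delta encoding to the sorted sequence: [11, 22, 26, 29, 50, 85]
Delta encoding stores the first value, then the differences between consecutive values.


First value: 11
Deltas:
  22 - 11 = 11
  26 - 22 = 4
  29 - 26 = 3
  50 - 29 = 21
  85 - 50 = 35


Delta encoded: [11, 11, 4, 3, 21, 35]


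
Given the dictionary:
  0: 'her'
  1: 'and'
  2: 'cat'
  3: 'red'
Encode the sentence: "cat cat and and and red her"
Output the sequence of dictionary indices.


Look up each word in the dictionary:
  'cat' -> 2
  'cat' -> 2
  'and' -> 1
  'and' -> 1
  'and' -> 1
  'red' -> 3
  'her' -> 0

Encoded: [2, 2, 1, 1, 1, 3, 0]


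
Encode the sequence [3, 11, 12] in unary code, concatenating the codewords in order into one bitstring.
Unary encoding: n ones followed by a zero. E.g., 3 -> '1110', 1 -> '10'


Encode each number as n ones followed by a terminating 0:
  3 -> 1110 (4 bits)
  11 -> 111111111110 (12 bits)
  12 -> 1111111111110 (13 bits)
Total length = 4 + 12 + 13 = 29 bits.

Unary([3, 11, 12]) = 11101111111111101111111111110 (29 bits)


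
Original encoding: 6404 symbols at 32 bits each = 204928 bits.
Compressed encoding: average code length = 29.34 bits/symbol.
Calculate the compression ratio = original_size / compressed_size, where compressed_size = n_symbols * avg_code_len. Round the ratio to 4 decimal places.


original_size = n_symbols * orig_bits = 6404 * 32 = 204928 bits
compressed_size = n_symbols * avg_code_len = 6404 * 29.34 = 187893.36 bits
ratio = original_size / compressed_size = 204928 / 187893.36 = 1.0907

Compression ratio = 1.0907


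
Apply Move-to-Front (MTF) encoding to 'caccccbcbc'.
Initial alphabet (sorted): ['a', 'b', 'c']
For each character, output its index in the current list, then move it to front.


MTF encoding:
'c': index 2 in ['a', 'b', 'c'] -> ['c', 'a', 'b']
'a': index 1 in ['c', 'a', 'b'] -> ['a', 'c', 'b']
'c': index 1 in ['a', 'c', 'b'] -> ['c', 'a', 'b']
'c': index 0 in ['c', 'a', 'b'] -> ['c', 'a', 'b']
'c': index 0 in ['c', 'a', 'b'] -> ['c', 'a', 'b']
'c': index 0 in ['c', 'a', 'b'] -> ['c', 'a', 'b']
'b': index 2 in ['c', 'a', 'b'] -> ['b', 'c', 'a']
'c': index 1 in ['b', 'c', 'a'] -> ['c', 'b', 'a']
'b': index 1 in ['c', 'b', 'a'] -> ['b', 'c', 'a']
'c': index 1 in ['b', 'c', 'a'] -> ['c', 'b', 'a']


Output: [2, 1, 1, 0, 0, 0, 2, 1, 1, 1]


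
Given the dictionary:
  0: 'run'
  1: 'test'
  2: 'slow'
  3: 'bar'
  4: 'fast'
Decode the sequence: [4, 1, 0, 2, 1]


Look up each index in the dictionary:
  4 -> 'fast'
  1 -> 'test'
  0 -> 'run'
  2 -> 'slow'
  1 -> 'test'

Decoded: "fast test run slow test"


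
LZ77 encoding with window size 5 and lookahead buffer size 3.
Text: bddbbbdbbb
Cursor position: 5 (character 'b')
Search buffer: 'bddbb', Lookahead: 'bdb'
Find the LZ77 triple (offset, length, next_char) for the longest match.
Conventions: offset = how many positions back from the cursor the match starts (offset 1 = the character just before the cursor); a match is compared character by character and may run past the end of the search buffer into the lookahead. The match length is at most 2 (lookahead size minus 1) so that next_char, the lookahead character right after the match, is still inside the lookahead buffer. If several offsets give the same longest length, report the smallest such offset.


Try each offset into the search buffer:
  offset=1 (pos 4, char 'b'): match length 1
  offset=2 (pos 3, char 'b'): match length 1
  offset=3 (pos 2, char 'd'): match length 0
  offset=4 (pos 1, char 'd'): match length 0
  offset=5 (pos 0, char 'b'): match length 2
Longest match has length 2 at offset 5.
next_char = character at position 5 + 2 = 7 -> 'b'

Best match: offset=5, length=2 (matching 'bd' starting at position 0)
LZ77 triple: (5, 2, 'b')


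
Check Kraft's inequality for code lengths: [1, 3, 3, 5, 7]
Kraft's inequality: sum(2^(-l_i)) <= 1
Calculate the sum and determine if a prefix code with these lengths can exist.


Sum = 2^(-1) + 2^(-3) + 2^(-3) + 2^(-5) + 2^(-7)
    = 0.5 + 0.125 + 0.125 + 0.03125 + 0.0078125
    = 101/128 = 0.7890625
Since 0.7890625 <= 1, Kraft's inequality IS satisfied.
A prefix code with these lengths CAN exist.

Kraft sum = 0.7890625. Satisfied.


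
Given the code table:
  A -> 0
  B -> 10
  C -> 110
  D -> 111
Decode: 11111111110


Decoding:
111 -> D
111 -> D
111 -> D
10 -> B


Result: DDDB


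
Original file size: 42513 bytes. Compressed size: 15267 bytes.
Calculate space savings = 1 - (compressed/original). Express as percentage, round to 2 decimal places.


ratio = compressed/original = 15267/42513 = 0.359114
savings = 1 - ratio = 1 - 0.359114 = 0.640886
as a percentage: 0.640886 * 100 = 64.09%

Space savings = 1 - 15267/42513 = 64.09%


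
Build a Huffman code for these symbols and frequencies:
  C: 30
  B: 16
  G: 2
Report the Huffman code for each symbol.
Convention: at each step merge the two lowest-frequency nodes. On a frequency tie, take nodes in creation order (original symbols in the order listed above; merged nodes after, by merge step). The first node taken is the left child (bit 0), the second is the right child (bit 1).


Huffman tree construction:
Step 1: Merge G(2) + B(16) = 18
Step 2: Merge (G+B)(18) + C(30) = 48
Read each symbol's code off the tree from the root (left child = 0, right child = 1).

Codes:
  C: 1 (length 1)
  B: 01 (length 2)
  G: 00 (length 2)
Average code length: 66/48 = 1.3750 bits/symbol


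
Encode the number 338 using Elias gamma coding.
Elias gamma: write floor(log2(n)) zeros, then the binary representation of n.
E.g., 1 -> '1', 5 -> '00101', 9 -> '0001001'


num_bits = floor(log2(338)) + 1 = 9
leading_zeros = num_bits - 1 = 8
binary(338) = 101010010

Elias gamma(338) = '00000000' + '101010010' = 00000000101010010 (17 bits)


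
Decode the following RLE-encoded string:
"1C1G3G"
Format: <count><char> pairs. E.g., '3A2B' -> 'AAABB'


Expanding each <count><char> pair:
  1C -> 'C'
  1G -> 'G'
  3G -> 'GGG'

Decoded = CGGGG


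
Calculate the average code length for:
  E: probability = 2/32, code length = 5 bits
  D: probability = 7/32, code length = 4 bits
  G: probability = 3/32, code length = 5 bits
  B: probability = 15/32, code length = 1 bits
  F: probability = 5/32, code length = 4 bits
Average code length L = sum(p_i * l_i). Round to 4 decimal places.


Weighted contributions p_i * l_i:
  E: (2/32) * 5 = 10/32
  D: (7/32) * 4 = 28/32
  G: (3/32) * 5 = 15/32
  B: (15/32) * 1 = 15/32
  F: (5/32) * 4 = 20/32
Sum = (10 + 28 + 15 + 15 + 20)/32 = 88/32

L = 88/32 = 2.7500 bits/symbol


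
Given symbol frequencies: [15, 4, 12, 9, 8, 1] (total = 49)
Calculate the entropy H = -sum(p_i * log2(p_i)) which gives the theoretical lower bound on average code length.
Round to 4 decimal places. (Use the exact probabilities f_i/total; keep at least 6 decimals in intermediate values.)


Per-symbol terms -p_i * log2(p_i) with p_i = f_i/49:
  p = 15/49 = 0.306122: log2(p) = -1.707819, -p*log2(p) = 0.522802
  p = 4/49 = 0.081633: log2(p) = -3.614710, -p*log2(p) = 0.295078
  p = 12/49 = 0.244898: log2(p) = -2.029747, -p*log2(p) = 0.497081
  p = 9/49 = 0.183673: log2(p) = -2.444785, -p*log2(p) = 0.449042
  p = 8/49 = 0.163265: log2(p) = -2.614710, -p*log2(p) = 0.426891
  p = 1/49 = 0.020408: log2(p) = -5.614710, -p*log2(p) = 0.114586
H = 0.522802 + 0.295078 + 0.497081 + 0.449042 + 0.426891 + 0.114586 = 2.305480

H = 2.3055 bits/symbol


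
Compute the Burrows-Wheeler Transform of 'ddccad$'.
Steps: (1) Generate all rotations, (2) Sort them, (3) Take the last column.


Rotations (sorted):
  0: $ddccad -> last char: d
  1: ad$ddcc -> last char: c
  2: cad$ddc -> last char: c
  3: ccad$dd -> last char: d
  4: d$ddcca -> last char: a
  5: dccad$d -> last char: d
  6: ddccad$ -> last char: $


BWT = dccdad$


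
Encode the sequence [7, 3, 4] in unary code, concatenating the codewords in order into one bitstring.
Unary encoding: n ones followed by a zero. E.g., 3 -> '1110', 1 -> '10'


Encode each number as n ones followed by a terminating 0:
  7 -> 11111110 (8 bits)
  3 -> 1110 (4 bits)
  4 -> 11110 (5 bits)
Total length = 8 + 4 + 5 = 17 bits.

Unary([7, 3, 4]) = 11111110111011110 (17 bits)


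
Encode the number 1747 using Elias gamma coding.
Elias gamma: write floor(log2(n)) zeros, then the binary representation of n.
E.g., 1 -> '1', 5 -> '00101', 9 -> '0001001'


num_bits = floor(log2(1747)) + 1 = 11
leading_zeros = num_bits - 1 = 10
binary(1747) = 11011010011

Elias gamma(1747) = '0000000000' + '11011010011' = 000000000011011010011 (21 bits)


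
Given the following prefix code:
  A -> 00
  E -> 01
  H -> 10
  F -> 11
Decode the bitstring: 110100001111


Decoding step by step:
Bits 11 -> F
Bits 01 -> E
Bits 00 -> A
Bits 00 -> A
Bits 11 -> F
Bits 11 -> F


Decoded message: FEAAFF


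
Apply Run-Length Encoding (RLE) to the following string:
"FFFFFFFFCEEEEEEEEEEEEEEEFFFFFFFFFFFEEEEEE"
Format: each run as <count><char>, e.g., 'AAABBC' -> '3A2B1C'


Scanning runs left to right:
  i=0: run of 'F' x 8 -> '8F'
  i=8: run of 'C' x 1 -> '1C'
  i=9: run of 'E' x 15 -> '15E'
  i=24: run of 'F' x 11 -> '11F'
  i=35: run of 'E' x 6 -> '6E'

RLE = 8F1C15E11F6E


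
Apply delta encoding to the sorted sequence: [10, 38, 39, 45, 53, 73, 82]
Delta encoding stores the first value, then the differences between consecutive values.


First value: 10
Deltas:
  38 - 10 = 28
  39 - 38 = 1
  45 - 39 = 6
  53 - 45 = 8
  73 - 53 = 20
  82 - 73 = 9


Delta encoded: [10, 28, 1, 6, 8, 20, 9]


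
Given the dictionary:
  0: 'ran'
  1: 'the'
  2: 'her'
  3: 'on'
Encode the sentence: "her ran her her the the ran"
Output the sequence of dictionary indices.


Look up each word in the dictionary:
  'her' -> 2
  'ran' -> 0
  'her' -> 2
  'her' -> 2
  'the' -> 1
  'the' -> 1
  'ran' -> 0

Encoded: [2, 0, 2, 2, 1, 1, 0]


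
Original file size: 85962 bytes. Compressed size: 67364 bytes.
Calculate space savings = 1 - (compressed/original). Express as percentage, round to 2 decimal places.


ratio = compressed/original = 67364/85962 = 0.783649
savings = 1 - ratio = 1 - 0.783649 = 0.216351
as a percentage: 0.216351 * 100 = 21.64%

Space savings = 1 - 67364/85962 = 21.64%


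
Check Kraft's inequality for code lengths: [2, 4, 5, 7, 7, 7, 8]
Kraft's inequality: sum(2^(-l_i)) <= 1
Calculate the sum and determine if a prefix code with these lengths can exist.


Sum = 2^(-2) + 2^(-4) + 2^(-5) + 2^(-7) + 2^(-7) + 2^(-7) + 2^(-8)
    = 0.25 + 0.0625 + 0.03125 + 0.0078125 + 0.0078125 + 0.0078125 + 0.00390625
    = 95/256 = 0.37109375
Since 0.37109375 <= 1, Kraft's inequality IS satisfied.
A prefix code with these lengths CAN exist.

Kraft sum = 0.37109375. Satisfied.


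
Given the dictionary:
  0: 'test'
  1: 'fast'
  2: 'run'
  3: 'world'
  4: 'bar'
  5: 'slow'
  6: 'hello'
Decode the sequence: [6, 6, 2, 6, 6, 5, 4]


Look up each index in the dictionary:
  6 -> 'hello'
  6 -> 'hello'
  2 -> 'run'
  6 -> 'hello'
  6 -> 'hello'
  5 -> 'slow'
  4 -> 'bar'

Decoded: "hello hello run hello hello slow bar"


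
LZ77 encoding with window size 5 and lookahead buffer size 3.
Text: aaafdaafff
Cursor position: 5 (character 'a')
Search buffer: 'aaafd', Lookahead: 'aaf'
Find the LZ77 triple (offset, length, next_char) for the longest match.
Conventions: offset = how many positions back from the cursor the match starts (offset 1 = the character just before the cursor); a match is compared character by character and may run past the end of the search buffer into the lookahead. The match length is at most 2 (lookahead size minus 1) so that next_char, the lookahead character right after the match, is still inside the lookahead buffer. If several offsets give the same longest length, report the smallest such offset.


Try each offset into the search buffer:
  offset=1 (pos 4, char 'd'): match length 0
  offset=2 (pos 3, char 'f'): match length 0
  offset=3 (pos 2, char 'a'): match length 1
  offset=4 (pos 1, char 'a'): match length 2
  offset=5 (pos 0, char 'a'): match length 2
Longest match has length 2, found at offsets 4, 5; take the smallest, offset 4.
next_char = character at position 5 + 2 = 7 -> 'f'

Best match: offset=4, length=2 (matching 'aa' starting at position 1)
LZ77 triple: (4, 2, 'f')


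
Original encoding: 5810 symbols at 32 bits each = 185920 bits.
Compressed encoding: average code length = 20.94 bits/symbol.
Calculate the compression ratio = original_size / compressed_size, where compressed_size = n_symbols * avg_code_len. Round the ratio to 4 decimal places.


original_size = n_symbols * orig_bits = 5810 * 32 = 185920 bits
compressed_size = n_symbols * avg_code_len = 5810 * 20.94 = 121661.4 bits
ratio = original_size / compressed_size = 185920 / 121661.4 = 1.5282

Compression ratio = 1.5282


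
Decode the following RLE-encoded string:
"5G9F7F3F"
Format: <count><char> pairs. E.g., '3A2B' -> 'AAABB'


Expanding each <count><char> pair:
  5G -> 'GGGGG'
  9F -> 'FFFFFFFFF'
  7F -> 'FFFFFFF'
  3F -> 'FFF'

Decoded = GGGGGFFFFFFFFFFFFFFFFFFF


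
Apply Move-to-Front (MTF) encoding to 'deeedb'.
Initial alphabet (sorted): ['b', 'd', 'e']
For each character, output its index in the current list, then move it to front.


MTF encoding:
'd': index 1 in ['b', 'd', 'e'] -> ['d', 'b', 'e']
'e': index 2 in ['d', 'b', 'e'] -> ['e', 'd', 'b']
'e': index 0 in ['e', 'd', 'b'] -> ['e', 'd', 'b']
'e': index 0 in ['e', 'd', 'b'] -> ['e', 'd', 'b']
'd': index 1 in ['e', 'd', 'b'] -> ['d', 'e', 'b']
'b': index 2 in ['d', 'e', 'b'] -> ['b', 'd', 'e']


Output: [1, 2, 0, 0, 1, 2]


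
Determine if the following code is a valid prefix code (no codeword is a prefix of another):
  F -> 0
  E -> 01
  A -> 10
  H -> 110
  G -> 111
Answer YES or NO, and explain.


Checking each pair (does one codeword prefix another?):
  F='0' vs E='01': prefix -- VIOLATION

NO -- this is NOT a valid prefix code. F (0) is a prefix of E (01).


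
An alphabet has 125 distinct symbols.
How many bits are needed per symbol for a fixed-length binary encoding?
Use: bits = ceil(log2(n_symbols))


log2(125) = 6.9658
Bracket: 2^6 = 64 < 125 <= 2^7 = 128
So ceil(log2(125)) = 7

bits = ceil(log2(125)) = ceil(6.9658) = 7 bits


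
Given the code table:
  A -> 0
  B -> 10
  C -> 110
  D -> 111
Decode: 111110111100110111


Decoding:
111 -> D
110 -> C
111 -> D
10 -> B
0 -> A
110 -> C
111 -> D


Result: DCDBACD


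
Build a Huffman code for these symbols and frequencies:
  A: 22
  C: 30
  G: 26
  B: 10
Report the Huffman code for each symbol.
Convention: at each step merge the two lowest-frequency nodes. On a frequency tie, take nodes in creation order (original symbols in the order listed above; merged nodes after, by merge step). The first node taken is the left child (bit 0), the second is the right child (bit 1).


Huffman tree construction:
Step 1: Merge B(10) + A(22) = 32
Step 2: Merge G(26) + C(30) = 56
Step 3: Merge (B+A)(32) + (G+C)(56) = 88
Read each symbol's code off the tree from the root (left child = 0, right child = 1).

Codes:
  A: 01 (length 2)
  C: 11 (length 2)
  G: 10 (length 2)
  B: 00 (length 2)
Average code length: 176/88 = 2.0000 bits/symbol


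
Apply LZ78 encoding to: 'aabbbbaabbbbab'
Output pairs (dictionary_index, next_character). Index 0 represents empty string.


LZ78 encoding steps:
Dictionary: {0: ''}
Step 1: w='' (idx 0), next='a' -> output (0, 'a'), add 'a' as idx 1
Step 2: w='a' (idx 1), next='b' -> output (1, 'b'), add 'ab' as idx 2
Step 3: w='' (idx 0), next='b' -> output (0, 'b'), add 'b' as idx 3
Step 4: w='b' (idx 3), next='b' -> output (3, 'b'), add 'bb' as idx 4
Step 5: w='a' (idx 1), next='a' -> output (1, 'a'), add 'aa' as idx 5
Step 6: w='bb' (idx 4), next='b' -> output (4, 'b'), add 'bbb' as idx 6
Step 7: w='b' (idx 3), next='a' -> output (3, 'a'), add 'ba' as idx 7
Step 8: w='b' (idx 3), end of input -> output (3, '')


Encoded: [(0, 'a'), (1, 'b'), (0, 'b'), (3, 'b'), (1, 'a'), (4, 'b'), (3, 'a'), (3, '')]


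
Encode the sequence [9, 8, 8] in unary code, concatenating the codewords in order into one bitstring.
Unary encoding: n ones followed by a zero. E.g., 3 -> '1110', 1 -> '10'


Encode each number as n ones followed by a terminating 0:
  9 -> 1111111110 (10 bits)
  8 -> 111111110 (9 bits)
  8 -> 111111110 (9 bits)
Total length = 10 + 9 + 9 = 28 bits.

Unary([9, 8, 8]) = 1111111110111111110111111110 (28 bits)


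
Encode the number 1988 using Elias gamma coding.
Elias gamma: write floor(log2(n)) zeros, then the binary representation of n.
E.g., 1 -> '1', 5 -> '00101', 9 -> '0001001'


num_bits = floor(log2(1988)) + 1 = 11
leading_zeros = num_bits - 1 = 10
binary(1988) = 11111000100

Elias gamma(1988) = '0000000000' + '11111000100' = 000000000011111000100 (21 bits)


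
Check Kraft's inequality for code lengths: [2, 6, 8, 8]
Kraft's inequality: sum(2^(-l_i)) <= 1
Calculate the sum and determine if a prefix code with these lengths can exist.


Sum = 2^(-2) + 2^(-6) + 2^(-8) + 2^(-8)
    = 0.25 + 0.015625 + 0.00390625 + 0.00390625
    = 70/256 = 0.2734375
Since 0.2734375 <= 1, Kraft's inequality IS satisfied.
A prefix code with these lengths CAN exist.

Kraft sum = 0.2734375. Satisfied.


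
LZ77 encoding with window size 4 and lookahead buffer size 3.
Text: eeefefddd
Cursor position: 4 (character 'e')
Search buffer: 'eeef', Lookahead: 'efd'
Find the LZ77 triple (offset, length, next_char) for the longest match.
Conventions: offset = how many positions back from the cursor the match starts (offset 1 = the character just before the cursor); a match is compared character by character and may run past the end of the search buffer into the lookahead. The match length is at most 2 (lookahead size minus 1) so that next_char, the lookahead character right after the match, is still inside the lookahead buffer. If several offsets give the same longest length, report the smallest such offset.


Try each offset into the search buffer:
  offset=1 (pos 3, char 'f'): match length 0
  offset=2 (pos 2, char 'e'): match length 2
  offset=3 (pos 1, char 'e'): match length 1
  offset=4 (pos 0, char 'e'): match length 1
Longest match has length 2 at offset 2.
next_char = character at position 4 + 2 = 6 -> 'd'

Best match: offset=2, length=2 (matching 'ef' starting at position 2)
LZ77 triple: (2, 2, 'd')
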